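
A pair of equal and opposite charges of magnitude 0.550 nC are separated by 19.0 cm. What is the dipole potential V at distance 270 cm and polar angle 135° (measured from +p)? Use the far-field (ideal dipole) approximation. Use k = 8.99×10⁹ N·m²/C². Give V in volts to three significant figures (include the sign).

V ≈ -0.0911 V

Dipole moment p = qd = (5.50×10⁻¹⁰ C)(0.190 m) = 1.045×10⁻¹⁰ C·m.
The dipole potential is V = kp cosθ / r².
V = (8.99×10⁹)(1.045×10⁻¹⁰)·cos135° / (2.70)² = -0.09112 V.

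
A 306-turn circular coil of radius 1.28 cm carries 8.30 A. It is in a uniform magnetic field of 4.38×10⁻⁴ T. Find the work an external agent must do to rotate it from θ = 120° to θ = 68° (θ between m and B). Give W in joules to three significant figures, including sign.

W ≈ -5.01×10⁻⁴ J

m = NIA = NIπa² = 306·(8.30)·π·(0.0128)² = 1.307 A·m².
W_ext = ΔU = −mB cosθ₂ + mB cosθ₁ = mB(cosθ₁ − cosθ₂).
W = (1.307)(4.38×10⁻⁴)·(cos120° − cos68°) = (5.725×10⁻⁴)·(-0.8746) = -5.007×10⁻⁴ J.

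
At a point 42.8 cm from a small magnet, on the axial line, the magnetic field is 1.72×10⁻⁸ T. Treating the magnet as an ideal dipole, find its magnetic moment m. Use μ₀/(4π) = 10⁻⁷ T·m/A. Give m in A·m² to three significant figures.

On axis B = (μ₀/4π)·2m/r³, so m = Br³·4π/(μ₀·2).
m = (1.72×10⁻⁸)·(0.428)³ / (2·10⁻⁷) = 0.006743 A·m².

m ≈ 0.00674 A·m²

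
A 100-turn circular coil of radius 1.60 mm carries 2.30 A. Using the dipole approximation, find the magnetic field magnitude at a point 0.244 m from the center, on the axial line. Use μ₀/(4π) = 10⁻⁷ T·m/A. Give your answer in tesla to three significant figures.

m = NIA = NIπa² = 100·(2.30)·π·(0.00160)² = 0.00185 A·m².
On axis B = (μ₀/4π)·2m/r³.
B = 2·(10⁻⁷)·(0.00185) / (0.244)³ = 2.547×10⁻⁸ T.

B ≈ 2.55×10⁻⁸ T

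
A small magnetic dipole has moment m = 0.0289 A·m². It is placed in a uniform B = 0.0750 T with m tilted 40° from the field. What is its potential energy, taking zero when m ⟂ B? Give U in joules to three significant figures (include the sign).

U ≈ -0.00166 J

U = −m·B = −mB cosθ.
U = −(0.0289)(0.0750)·cos40° = -0.001660 J.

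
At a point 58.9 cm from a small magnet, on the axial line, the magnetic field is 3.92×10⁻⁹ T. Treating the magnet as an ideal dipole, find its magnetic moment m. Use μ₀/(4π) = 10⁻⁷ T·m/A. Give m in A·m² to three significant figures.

m ≈ 0.00400 A·m²

On axis B = (μ₀/4π)·2m/r³, so m = Br³·4π/(μ₀·2).
m = (3.92×10⁻⁹)·(0.589)³ / (2·10⁻⁷) = 0.004005 A·m².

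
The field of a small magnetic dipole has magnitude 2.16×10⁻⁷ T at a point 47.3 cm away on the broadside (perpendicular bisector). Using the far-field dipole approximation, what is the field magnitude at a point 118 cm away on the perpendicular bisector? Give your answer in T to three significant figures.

Dipole fields scale as 1/r³ in the far field; the geometry is the same at both points.
B₂ = B₁ · (r₁/r₂)³ = 2.16×10⁻⁷ · (47.3/118)³.
(r₁/r₂)³ = (0.4008)³ = 0.06441.
B₂ ≈ 1.391×10⁻⁸ T.

B ≈ 1.39×10⁻⁸ T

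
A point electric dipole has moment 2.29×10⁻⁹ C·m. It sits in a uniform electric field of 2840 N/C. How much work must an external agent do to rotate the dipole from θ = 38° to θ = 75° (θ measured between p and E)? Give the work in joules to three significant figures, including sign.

W ≈ 3.44×10⁻⁶ J

W_ext = ΔU = U(θ₂) − U(θ₁) = −pE cosθ₂ − (−pE cosθ₁) = pE(cosθ₁ − cosθ₂).
W = (2.29×10⁻⁹)(2840)·(cos38° − cos75°) = (6.504×10⁻⁶)·(+0.5292) = 3.442×10⁻⁶ J.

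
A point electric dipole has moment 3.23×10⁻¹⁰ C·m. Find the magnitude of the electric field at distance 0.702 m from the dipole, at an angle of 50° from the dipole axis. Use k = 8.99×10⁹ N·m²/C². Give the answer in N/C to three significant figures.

E ≈ 12.6 N/C

At angle θ the dipole field magnitude is E = (kp/r³)·√(1 + 3cos²θ).
kp/r³ = (8.99×10⁹)(3.23×10⁻¹⁰) / (0.702)³ = 8.394 N/C.
√(1 + 3cos²50°) = √(1 + 3·0.4132) = √2.2395 ≈ 1.4965.
E ≈ 8.394 × 1.497 = 12.56 N/C.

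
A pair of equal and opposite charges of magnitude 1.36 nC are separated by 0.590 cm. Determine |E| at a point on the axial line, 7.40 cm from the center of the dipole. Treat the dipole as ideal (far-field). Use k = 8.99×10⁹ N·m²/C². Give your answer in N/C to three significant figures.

E ≈ 356 N/C

Dipole moment p = qd = (1.36×10⁻⁹ C)(0.00590 m) = 8.024×10⁻¹² C·m.
On the dipole axis E = 2kp/r³.
E = 2·(8.99×10⁹)(8.024×10⁻¹²) / (0.0740)³ = 356.0 N/C.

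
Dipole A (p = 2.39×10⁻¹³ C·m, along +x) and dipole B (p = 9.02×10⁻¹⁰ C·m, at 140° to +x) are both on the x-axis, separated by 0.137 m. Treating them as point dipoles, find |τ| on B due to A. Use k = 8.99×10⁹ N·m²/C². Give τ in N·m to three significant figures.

The second dipole sits on the axis of the first, so the field there is axial: E₁ = 2kp₁/r³ along +x.
E₁ = 2(8.99×10⁹)(2.39×10⁻¹³)/(0.137)³ = 1.671 N/C.
Torque on the second dipole: τ = p₂ E₁ sinθ.
τ = (9.02×10⁻¹⁰)(1.671)·sin140° = 9.689×10⁻¹⁰ N·m.

τ ≈ 9.69×10⁻¹⁰ N·m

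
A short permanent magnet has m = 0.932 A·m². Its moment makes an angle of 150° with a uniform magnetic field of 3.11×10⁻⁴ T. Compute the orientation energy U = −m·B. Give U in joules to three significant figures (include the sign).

U ≈ 2.51×10⁻⁴ J

U = −m·B = −mB cosθ.
U = −(0.932)(3.11×10⁻⁴)·cos150° = 2.510×10⁻⁴ J.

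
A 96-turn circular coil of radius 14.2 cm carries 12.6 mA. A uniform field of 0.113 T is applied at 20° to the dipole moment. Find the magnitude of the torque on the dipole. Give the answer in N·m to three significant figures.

τ ≈ 0.00296 N·m

m = NIA = NIπa² = 96·(0.0126)·π·(0.142)² = 0.07662 A·m².
Torque on a magnetic dipole: τ = mB sinθ.
τ = (0.07662)(0.113)·sin20° = 0.002961 N·m.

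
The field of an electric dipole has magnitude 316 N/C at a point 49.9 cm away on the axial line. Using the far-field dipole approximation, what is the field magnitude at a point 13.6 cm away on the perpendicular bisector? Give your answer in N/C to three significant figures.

E ≈ 7800 N/C

Dipole fields scale as 1/r³ in the far field.
The axial field is twice the equatorial field at the same r, so the geometry factor is 1/2.
E₂ = E₁ · (1/2) · (r₁/r₂)³ = 316 · 0.5 · (49.9/13.6)³.
(r₁/r₂)³ = (3.669)³ = 49.4.
E₂ ≈ 7804 N/C.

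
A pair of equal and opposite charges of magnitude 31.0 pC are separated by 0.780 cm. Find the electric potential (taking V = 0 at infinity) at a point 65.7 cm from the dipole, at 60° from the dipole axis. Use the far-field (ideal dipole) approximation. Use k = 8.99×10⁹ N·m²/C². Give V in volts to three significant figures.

Dipole moment p = qd = (3.10×10⁻¹¹ C)(0.00780 m) = 2.418×10⁻¹³ C·m.
The dipole potential is V = kp cosθ / r².
V = (8.99×10⁹)(2.418×10⁻¹³)·cos60° / (0.657)² = 0.002518 V.

V ≈ 0.00252 V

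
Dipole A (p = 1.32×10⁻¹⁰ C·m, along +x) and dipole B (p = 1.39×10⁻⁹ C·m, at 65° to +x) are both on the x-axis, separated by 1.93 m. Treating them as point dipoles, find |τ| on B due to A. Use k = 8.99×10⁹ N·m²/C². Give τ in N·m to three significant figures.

τ ≈ 4.16×10⁻¹⁰ N·m

The second dipole sits on the axis of the first, so the field there is axial: E₁ = 2kp₁/r³ along +x.
E₁ = 2(8.99×10⁹)(1.32×10⁻¹⁰)/(1.93)³ = 0.3301 N/C.
Torque on the second dipole: τ = p₂ E₁ sinθ.
τ = (1.39×10⁻⁹)(0.3301)·sin65° = 4.159×10⁻¹⁰ N·m.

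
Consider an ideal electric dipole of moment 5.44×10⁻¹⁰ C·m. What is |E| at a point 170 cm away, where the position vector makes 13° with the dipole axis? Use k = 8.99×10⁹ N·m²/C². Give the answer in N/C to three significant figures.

At angle θ the dipole field magnitude is E = (kp/r³)·√(1 + 3cos²θ).
kp/r³ = (8.99×10⁹)(5.44×10⁻¹⁰) / (1.70)³ = 0.9954 N/C.
√(1 + 3cos²13°) = √(1 + 3·0.9494) = √3.8482 ≈ 1.9617.
E ≈ 0.9954 × 1.962 = 1.953 N/C.

E ≈ 1.95 N/C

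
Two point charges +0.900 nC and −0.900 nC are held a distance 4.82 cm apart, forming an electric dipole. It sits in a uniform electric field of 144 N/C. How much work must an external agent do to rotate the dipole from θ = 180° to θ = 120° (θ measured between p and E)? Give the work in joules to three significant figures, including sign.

Dipole moment p = qd = (9.00×10⁻¹⁰ C)(0.0482 m) = 4.338×10⁻¹¹ C·m.
W_ext = ΔU = U(θ₂) − U(θ₁) = −pE cosθ₂ − (−pE cosθ₁) = pE(cosθ₁ − cosθ₂).
W = (4.338×10⁻¹¹)(144)·(cos180° − cos120°) = (6.247×10⁻⁹)·(-0.5000) = -3.123×10⁻⁹ J.

W ≈ -3.12×10⁻⁹ J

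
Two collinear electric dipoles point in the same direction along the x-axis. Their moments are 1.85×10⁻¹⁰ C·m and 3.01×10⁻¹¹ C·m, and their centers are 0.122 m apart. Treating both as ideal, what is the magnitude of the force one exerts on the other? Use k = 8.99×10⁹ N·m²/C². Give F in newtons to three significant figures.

F ≈ 1.36×10⁻⁶ N

On-axis field of dipole 1 at distance r: E = 2kp₁/r³. Force on dipole 2 is F = p₂·dE/dr (gradient along axis).
dE/dr = −6kp₁/r⁴, so |F| = 6kp₁p₂/r⁴ (attractive for aligned moments).
F = 6(8.99×10⁹)(1.85×10⁻¹⁰)(3.01×10⁻¹¹)/(0.122)⁴ = 1.356×10⁻⁶ N.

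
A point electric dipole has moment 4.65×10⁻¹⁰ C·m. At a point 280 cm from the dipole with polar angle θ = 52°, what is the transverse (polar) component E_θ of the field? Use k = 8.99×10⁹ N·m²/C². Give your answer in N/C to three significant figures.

E_θ ≈ 0.150 N/C

For a dipole, E_θ = (kp sinθ)/r³.
kp/r³ = (8.99×10⁹)(4.65×10⁻¹⁰)/(2.80)³ = 0.1904 N/C.
E_θ = 0.1904·sin52° = 0.1501 N/C.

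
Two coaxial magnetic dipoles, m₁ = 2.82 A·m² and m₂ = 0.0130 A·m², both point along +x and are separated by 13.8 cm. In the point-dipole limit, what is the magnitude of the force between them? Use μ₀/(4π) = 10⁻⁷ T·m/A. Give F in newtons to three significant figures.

F ≈ 6.06×10⁻⁵ N

On-axis B of dipole 1: B = (μ₀/4π)·2m₁/r³. Force on dipole 2: F = m₂·dB/dr.
dB/dr = −(μ₀/4π)·6m₁/r⁴, so |F| = (μ₀/4π)·6m₁m₂/r⁴.
F = 6(10⁻⁷)(2.82)(0.0130)/(0.138)⁴ = 6.065×10⁻⁵ N.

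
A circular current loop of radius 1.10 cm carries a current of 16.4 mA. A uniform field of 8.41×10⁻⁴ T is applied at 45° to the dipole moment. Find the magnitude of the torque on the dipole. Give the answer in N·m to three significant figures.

τ ≈ 3.71×10⁻⁹ N·m

Magnetic moment m = IA = Iπa² = (0.0164)·π·(0.0110)² = 6.234×10⁻⁶ A·m².
Torque on a magnetic dipole: τ = mB sinθ.
τ = (6.234×10⁻⁶)(8.41×10⁻⁴)·sin45° = 3.707×10⁻⁹ N·m.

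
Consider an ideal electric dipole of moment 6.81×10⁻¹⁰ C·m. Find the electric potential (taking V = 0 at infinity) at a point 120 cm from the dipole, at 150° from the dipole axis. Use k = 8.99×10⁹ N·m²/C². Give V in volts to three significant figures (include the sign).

V ≈ -3.68 V

The dipole potential is V = kp cosθ / r².
V = (8.99×10⁹)(6.81×10⁻¹⁰)·cos150° / (1.20)² = -3.682 V.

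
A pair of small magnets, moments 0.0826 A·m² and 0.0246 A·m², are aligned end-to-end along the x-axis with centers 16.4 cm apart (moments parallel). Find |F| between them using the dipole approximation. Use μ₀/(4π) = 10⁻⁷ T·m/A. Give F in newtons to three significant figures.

On-axis B of dipole 1: B = (μ₀/4π)·2m₁/r³. Force on dipole 2: F = m₂·dB/dr.
dB/dr = −(μ₀/4π)·6m₁/r⁴, so |F| = (μ₀/4π)·6m₁m₂/r⁴.
F = 6(10⁻⁷)(0.0826)(0.0246)/(0.164)⁴ = 1.685×10⁻⁶ N.

F ≈ 1.69×10⁻⁶ N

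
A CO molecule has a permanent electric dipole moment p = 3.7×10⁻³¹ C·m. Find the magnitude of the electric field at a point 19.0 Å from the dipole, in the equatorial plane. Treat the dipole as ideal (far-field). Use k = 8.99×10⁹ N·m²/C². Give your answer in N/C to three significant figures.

E ≈ 4.85×10⁵ N/C

In the equatorial plane E = kp/r³.
E = (8.99×10⁹)(3.70×10⁻³¹) / (1.90×10⁻⁹)³ = 4.850×10⁵ N/C.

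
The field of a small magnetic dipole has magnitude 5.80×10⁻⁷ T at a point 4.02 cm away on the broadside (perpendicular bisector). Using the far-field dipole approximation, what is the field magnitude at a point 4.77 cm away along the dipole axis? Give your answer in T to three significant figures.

Dipole fields scale as 1/r³ in the far field.
The axial field is twice the equatorial field at the same r, so the geometry factor is 2/1.
B₂ = B₁ · (2/1) · (r₁/r₂)³ = 5.80×10⁻⁷ · 2 · (4.02/4.77)³.
(r₁/r₂)³ = (0.8428)³ = 0.5986.
B₂ ≈ 6.944×10⁻⁷ T.

B ≈ 6.94×10⁻⁷ T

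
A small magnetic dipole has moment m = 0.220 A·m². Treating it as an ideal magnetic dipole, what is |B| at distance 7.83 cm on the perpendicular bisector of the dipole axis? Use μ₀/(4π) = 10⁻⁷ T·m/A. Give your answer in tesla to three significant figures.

In the equatorial plane B = (μ₀/4π)·m/r³ (half the axial value).
B = (10⁻⁷)·(0.220) / (0.0783)³ = 4.583×10⁻⁵ T.

B ≈ 4.58×10⁻⁵ T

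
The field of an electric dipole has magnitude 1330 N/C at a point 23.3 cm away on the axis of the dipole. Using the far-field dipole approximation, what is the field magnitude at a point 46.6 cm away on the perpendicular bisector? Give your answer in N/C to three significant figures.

Dipole fields scale as 1/r³ in the far field.
The axial field is twice the equatorial field at the same r, so the geometry factor is 1/2.
E₂ = E₁ · (1/2) · (r₁/r₂)³ = 1330 · 0.5 · (23.3/46.6)³.
(r₁/r₂)³ = (0.5)³ = 0.125.
E₂ ≈ 83.12 N/C.

E ≈ 83.1 N/C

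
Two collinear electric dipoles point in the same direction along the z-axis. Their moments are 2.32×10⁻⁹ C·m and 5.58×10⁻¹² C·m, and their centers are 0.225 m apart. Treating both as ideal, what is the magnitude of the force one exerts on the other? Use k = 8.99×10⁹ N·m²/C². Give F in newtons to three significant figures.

On-axis field of dipole 1 at distance r: E = 2kp₁/r³. Force on dipole 2 is F = p₂·dE/dr (gradient along axis).
dE/dr = −6kp₁/r⁴, so |F| = 6kp₁p₂/r⁴ (attractive for aligned moments).
F = 6(8.99×10⁹)(2.32×10⁻⁹)(5.58×10⁻¹²)/(0.225)⁴ = 2.725×10⁻⁷ N.

F ≈ 2.72×10⁻⁷ N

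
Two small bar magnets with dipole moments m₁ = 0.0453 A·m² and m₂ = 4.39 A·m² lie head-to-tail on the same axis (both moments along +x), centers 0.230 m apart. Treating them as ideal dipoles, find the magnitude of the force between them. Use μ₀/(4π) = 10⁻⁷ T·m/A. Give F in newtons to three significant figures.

F ≈ 4.26×10⁻⁵ N

On-axis B of dipole 1: B = (μ₀/4π)·2m₁/r³. Force on dipole 2: F = m₂·dB/dr.
dB/dr = −(μ₀/4π)·6m₁/r⁴, so |F| = (μ₀/4π)·6m₁m₂/r⁴.
F = 6(10⁻⁷)(0.0453)(4.39)/(0.230)⁴ = 4.264×10⁻⁵ N.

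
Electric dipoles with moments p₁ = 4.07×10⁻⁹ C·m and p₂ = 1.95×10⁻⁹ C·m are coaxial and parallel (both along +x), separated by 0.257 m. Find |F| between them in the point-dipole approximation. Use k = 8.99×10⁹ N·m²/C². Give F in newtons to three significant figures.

F ≈ 9.81×10⁻⁵ N

On-axis field of dipole 1 at distance r: E = 2kp₁/r³. Force on dipole 2 is F = p₂·dE/dr (gradient along axis).
dE/dr = −6kp₁/r⁴, so |F| = 6kp₁p₂/r⁴ (attractive for aligned moments).
F = 6(8.99×10⁹)(4.07×10⁻⁹)(1.95×10⁻⁹)/(0.257)⁴ = 9.813×10⁻⁵ N.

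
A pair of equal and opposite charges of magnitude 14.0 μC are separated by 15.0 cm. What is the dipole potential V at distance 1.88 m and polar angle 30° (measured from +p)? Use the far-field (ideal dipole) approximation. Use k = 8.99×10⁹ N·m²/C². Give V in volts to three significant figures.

V ≈ 4630 V

Dipole moment p = qd = (1.40×10⁻⁵ C)(0.150 m) = 2.10×10⁻⁶ C·m.
The dipole potential is V = kp cosθ / r².
V = (8.99×10⁹)(2.10×10⁻⁶)·cos30° / (1.88)² = 4626 V.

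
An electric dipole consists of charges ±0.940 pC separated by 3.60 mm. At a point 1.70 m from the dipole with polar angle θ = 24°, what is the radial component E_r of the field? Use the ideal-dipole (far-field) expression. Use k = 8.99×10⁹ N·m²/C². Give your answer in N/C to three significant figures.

E_r ≈ 1.13×10⁻⁵ N/C

Dipole moment p = qd = (9.40×10⁻¹³ C)(0.00360 m) = 3.384×10⁻¹⁵ C·m.
For a dipole, E_r = (2kp cosθ)/r³.
kp/r³ = (8.99×10⁹)(3.384×10⁻¹⁵)/(1.70)³ = 6.192×10⁻⁶ N/C.
E_r = 2·6.192×10⁻⁶·cos24° = 1.131×10⁻⁵ N/C.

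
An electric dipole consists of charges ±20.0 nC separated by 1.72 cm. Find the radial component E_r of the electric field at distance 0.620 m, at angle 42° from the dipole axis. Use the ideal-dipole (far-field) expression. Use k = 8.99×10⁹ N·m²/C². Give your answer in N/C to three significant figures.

E_r ≈ 19.3 N/C

Dipole moment p = qd = (2.00×10⁻⁸ C)(0.0172 m) = 3.44×10⁻¹⁰ C·m.
For a dipole, E_r = (2kp cosθ)/r³.
kp/r³ = (8.99×10⁹)(3.44×10⁻¹⁰)/(0.620)³ = 12.98 N/C.
E_r = 2·12.98·cos42° = 19.29 N/C.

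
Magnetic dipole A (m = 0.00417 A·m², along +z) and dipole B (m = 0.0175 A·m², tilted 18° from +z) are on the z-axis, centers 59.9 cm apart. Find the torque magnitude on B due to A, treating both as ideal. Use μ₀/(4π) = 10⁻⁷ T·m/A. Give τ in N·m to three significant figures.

τ ≈ 2.10×10⁻¹¹ N·m

Dipole B is on the axis of dipole A, so B₁ there is axial: B₁ = (μ₀/4π)·2m₁/r³ along +z.
B₁ = 2(10⁻⁷)(0.00417)/(0.599)³ = 3.880×10⁻⁹ T.
τ = m₂ B₁ sinθ.
τ = (0.0175)(3.880×10⁻⁹)·sin18° = 2.098×10⁻¹¹ N·m.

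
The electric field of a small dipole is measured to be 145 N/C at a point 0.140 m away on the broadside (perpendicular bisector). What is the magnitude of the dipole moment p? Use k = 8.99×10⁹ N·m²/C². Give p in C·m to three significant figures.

p ≈ 4.43×10⁻¹¹ C·m

In the equatorial plane E = kp/r³, so p = Er³/(k).
p = (145)·(0.140)³ / (8.99×10⁹) = 4.426×10⁻¹¹ C·m.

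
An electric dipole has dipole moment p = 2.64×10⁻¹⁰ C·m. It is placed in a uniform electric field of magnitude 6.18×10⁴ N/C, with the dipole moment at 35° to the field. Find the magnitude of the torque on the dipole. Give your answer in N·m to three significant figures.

τ ≈ 9.36×10⁻⁶ N·m

Torque on an electric dipole: τ = pE sinθ.
τ = (2.64×10⁻¹⁰)(6.18×10⁴)·sin35° = 9.358×10⁻⁶ N·m.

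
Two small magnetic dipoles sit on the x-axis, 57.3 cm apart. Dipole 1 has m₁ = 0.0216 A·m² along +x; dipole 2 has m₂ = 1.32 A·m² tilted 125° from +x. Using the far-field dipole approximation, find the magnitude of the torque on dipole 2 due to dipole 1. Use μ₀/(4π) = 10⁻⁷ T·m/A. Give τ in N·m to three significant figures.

Dipole B is on the axis of dipole A, so B₁ there is axial: B₁ = (μ₀/4π)·2m₁/r³ along +x.
B₁ = 2(10⁻⁷)(0.0216)/(0.573)³ = 2.296×10⁻⁸ T.
τ = m₂ B₁ sinθ.
τ = (1.32)(2.296×10⁻⁸)·sin125° = 2.483×10⁻⁸ N·m.

τ ≈ 2.48×10⁻⁸ N·m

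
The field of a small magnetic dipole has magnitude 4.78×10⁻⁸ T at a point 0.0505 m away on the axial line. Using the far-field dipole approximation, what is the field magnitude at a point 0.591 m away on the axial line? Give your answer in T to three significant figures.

Dipole fields scale as 1/r³ in the far field; the geometry is the same at both points.
B₂ = B₁ · (r₁/r₂)³ = 4.78×10⁻⁸ · (0.0505/0.591)³.
(r₁/r₂)³ = (0.08545)³ = 0.0006239.
B₂ ≈ 2.982×10⁻¹¹ T.

B ≈ 2.98×10⁻¹¹ T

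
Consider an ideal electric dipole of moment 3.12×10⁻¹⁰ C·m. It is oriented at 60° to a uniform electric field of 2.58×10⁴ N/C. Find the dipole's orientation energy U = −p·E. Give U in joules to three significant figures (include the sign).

U = −p·E = −pE cosθ.
U = −(3.12×10⁻¹⁰)(2.58×10⁴)·cos60° = -4.025×10⁻⁶ J.

U ≈ -4.02×10⁻⁶ J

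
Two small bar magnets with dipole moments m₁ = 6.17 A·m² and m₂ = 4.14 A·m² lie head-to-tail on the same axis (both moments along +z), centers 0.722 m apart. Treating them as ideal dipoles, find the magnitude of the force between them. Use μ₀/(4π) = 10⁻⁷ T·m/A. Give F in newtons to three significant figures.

On-axis B of dipole 1: B = (μ₀/4π)·2m₁/r³. Force on dipole 2: F = m₂·dB/dr.
dB/dr = −(μ₀/4π)·6m₁/r⁴, so |F| = (μ₀/4π)·6m₁m₂/r⁴.
F = 6(10⁻⁷)(6.17)(4.14)/(0.722)⁴ = 5.640×10⁻⁵ N.

F ≈ 5.64×10⁻⁵ N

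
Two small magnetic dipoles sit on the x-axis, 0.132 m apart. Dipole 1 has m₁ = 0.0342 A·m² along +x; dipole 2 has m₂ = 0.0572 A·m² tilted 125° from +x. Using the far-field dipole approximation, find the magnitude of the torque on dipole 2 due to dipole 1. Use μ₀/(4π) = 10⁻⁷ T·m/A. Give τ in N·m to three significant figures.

Dipole B is on the axis of dipole A, so B₁ there is axial: B₁ = (μ₀/4π)·2m₁/r³ along +x.
B₁ = 2(10⁻⁷)(0.0342)/(0.132)³ = 2.974×10⁻⁶ T.
τ = m₂ B₁ sinθ.
τ = (0.0572)(2.974×10⁻⁶)·sin125° = 1.393×10⁻⁷ N·m.

τ ≈ 1.39×10⁻⁷ N·m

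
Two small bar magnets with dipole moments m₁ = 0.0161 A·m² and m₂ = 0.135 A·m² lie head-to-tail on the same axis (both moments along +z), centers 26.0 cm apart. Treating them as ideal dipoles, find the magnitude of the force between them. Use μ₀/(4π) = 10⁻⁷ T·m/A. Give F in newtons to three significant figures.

F ≈ 2.85×10⁻⁷ N

On-axis B of dipole 1: B = (μ₀/4π)·2m₁/r³. Force on dipole 2: F = m₂·dB/dr.
dB/dr = −(μ₀/4π)·6m₁/r⁴, so |F| = (μ₀/4π)·6m₁m₂/r⁴.
F = 6(10⁻⁷)(0.0161)(0.135)/(0.260)⁴ = 2.854×10⁻⁷ N.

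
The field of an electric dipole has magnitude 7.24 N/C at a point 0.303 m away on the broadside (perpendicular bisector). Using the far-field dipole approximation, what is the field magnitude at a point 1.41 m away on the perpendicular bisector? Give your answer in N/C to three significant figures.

Dipole fields scale as 1/r³ in the far field; the geometry is the same at both points.
E₂ = E₁ · (r₁/r₂)³ = 7.24 · (0.303/1.41)³.
(r₁/r₂)³ = (0.2149)³ = 0.009924.
E₂ ≈ 0.07185 N/C.

E ≈ 0.0718 N/C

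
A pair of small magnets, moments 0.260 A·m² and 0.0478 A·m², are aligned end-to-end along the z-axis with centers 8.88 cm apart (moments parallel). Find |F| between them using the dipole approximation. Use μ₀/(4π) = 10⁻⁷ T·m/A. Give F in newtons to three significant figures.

On-axis B of dipole 1: B = (μ₀/4π)·2m₁/r³. Force on dipole 2: F = m₂·dB/dr.
dB/dr = −(μ₀/4π)·6m₁/r⁴, so |F| = (μ₀/4π)·6m₁m₂/r⁴.
F = 6(10⁻⁷)(0.260)(0.0478)/(0.0888)⁴ = 1.199×10⁻⁴ N.

F ≈ 1.20×10⁻⁴ N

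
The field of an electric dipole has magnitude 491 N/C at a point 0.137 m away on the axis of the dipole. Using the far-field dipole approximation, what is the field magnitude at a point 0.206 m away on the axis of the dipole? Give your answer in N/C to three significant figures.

E ≈ 144 N/C

Dipole fields scale as 1/r³ in the far field; the geometry is the same at both points.
E₂ = E₁ · (r₁/r₂)³ = 491 · (0.137/0.206)³.
(r₁/r₂)³ = (0.665)³ = 0.2941.
E₂ ≈ 144.4 N/C.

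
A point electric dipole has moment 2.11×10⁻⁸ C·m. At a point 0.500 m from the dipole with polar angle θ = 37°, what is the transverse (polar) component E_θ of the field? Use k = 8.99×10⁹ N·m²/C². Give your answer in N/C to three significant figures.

E_θ ≈ 913 N/C

For a dipole, E_θ = (kp sinθ)/r³.
kp/r³ = (8.99×10⁹)(2.11×10⁻⁸)/(0.500)³ = 1518 N/C.
E_θ = 1518·sin37° = 913.3 N/C.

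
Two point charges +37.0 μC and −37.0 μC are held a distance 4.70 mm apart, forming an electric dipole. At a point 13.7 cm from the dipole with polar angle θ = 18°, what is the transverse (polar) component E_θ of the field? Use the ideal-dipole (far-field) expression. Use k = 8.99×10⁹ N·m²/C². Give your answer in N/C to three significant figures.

E_θ ≈ 1.88×10⁵ N/C

Dipole moment p = qd = (3.70×10⁻⁵ C)(0.00470 m) = 1.739×10⁻⁷ C·m.
For a dipole, E_θ = (kp sinθ)/r³.
kp/r³ = (8.99×10⁹)(1.739×10⁻⁷)/(0.137)³ = 6.080×10⁵ N/C.
E_θ = 6.080×10⁵·sin18° = 1.879×10⁵ N/C.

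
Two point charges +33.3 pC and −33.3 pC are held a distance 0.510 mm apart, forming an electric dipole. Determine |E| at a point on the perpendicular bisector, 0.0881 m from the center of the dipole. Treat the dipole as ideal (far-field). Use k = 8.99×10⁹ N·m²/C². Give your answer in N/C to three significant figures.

Dipole moment p = qd = (3.33×10⁻¹¹ C)(5.10×10⁻⁴ m) = 1.698×10⁻¹⁴ C·m.
In the equatorial plane E = kp/r³.
E = (8.99×10⁹)(1.698×10⁻¹⁴) / (0.0881)³ = 0.2232 N/C.

E ≈ 0.223 N/C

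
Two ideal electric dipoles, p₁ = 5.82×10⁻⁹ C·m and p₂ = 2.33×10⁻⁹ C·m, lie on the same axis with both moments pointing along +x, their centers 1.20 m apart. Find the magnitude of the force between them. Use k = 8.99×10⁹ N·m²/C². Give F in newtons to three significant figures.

On-axis field of dipole 1 at distance r: E = 2kp₁/r³. Force on dipole 2 is F = p₂·dE/dr (gradient along axis).
dE/dr = −6kp₁/r⁴, so |F| = 6kp₁p₂/r⁴ (attractive for aligned moments).
F = 6(8.99×10⁹)(5.82×10⁻⁹)(2.33×10⁻⁹)/(1.20)⁴ = 3.527×10⁻⁷ N.

F ≈ 3.53×10⁻⁷ N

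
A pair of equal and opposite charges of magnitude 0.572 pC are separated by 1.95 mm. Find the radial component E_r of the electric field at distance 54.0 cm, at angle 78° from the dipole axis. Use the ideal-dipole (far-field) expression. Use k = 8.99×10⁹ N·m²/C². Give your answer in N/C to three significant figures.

E_r ≈ 2.65×10⁻⁵ N/C

Dipole moment p = qd = (5.72×10⁻¹³ C)(0.00195 m) = 1.115×10⁻¹⁵ C·m.
For a dipole, E_r = (2kp cosθ)/r³.
kp/r³ = (8.99×10⁹)(1.115×10⁻¹⁵)/(0.540)³ = 6.366×10⁻⁵ N/C.
E_r = 2·6.366×10⁻⁵·cos78° = 2.647×10⁻⁵ N/C.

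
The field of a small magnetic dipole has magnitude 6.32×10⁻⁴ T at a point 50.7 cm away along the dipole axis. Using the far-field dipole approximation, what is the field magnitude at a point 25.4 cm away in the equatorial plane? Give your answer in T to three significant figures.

B ≈ 0.00251 T

Dipole fields scale as 1/r³ in the far field.
The axial field is twice the equatorial field at the same r, so the geometry factor is 1/2.
B₂ = B₁ · (1/2) · (r₁/r₂)³ = 6.32×10⁻⁴ · 0.5 · (50.7/25.4)³.
(r₁/r₂)³ = (1.996)³ = 7.953.
B₂ ≈ 0.002513 T.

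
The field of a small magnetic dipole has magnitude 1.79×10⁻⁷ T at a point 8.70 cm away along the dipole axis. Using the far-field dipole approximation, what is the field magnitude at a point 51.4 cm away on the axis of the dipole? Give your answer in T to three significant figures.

Dipole fields scale as 1/r³ in the far field; the geometry is the same at both points.
B₂ = B₁ · (r₁/r₂)³ = 1.79×10⁻⁷ · (8.70/51.4)³.
(r₁/r₂)³ = (0.1693)³ = 0.004849.
B₂ ≈ 8.680×10⁻¹⁰ T.

B ≈ 8.68×10⁻¹⁰ T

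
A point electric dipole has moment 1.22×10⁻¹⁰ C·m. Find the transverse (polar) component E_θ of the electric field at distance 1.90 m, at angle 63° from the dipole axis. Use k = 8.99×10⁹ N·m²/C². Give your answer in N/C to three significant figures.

E_θ ≈ 0.142 N/C

For a dipole, E_θ = (kp sinθ)/r³.
kp/r³ = (8.99×10⁹)(1.22×10⁻¹⁰)/(1.90)³ = 0.1599 N/C.
E_θ = 0.1599·sin63° = 0.1425 N/C.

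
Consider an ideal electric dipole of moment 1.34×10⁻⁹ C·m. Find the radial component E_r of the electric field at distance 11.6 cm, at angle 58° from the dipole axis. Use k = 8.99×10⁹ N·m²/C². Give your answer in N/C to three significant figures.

For a dipole, E_r = (2kp cosθ)/r³.
kp/r³ = (8.99×10⁹)(1.34×10⁻⁹)/(0.116)³ = 7718 N/C.
E_r = 2·7718·cos58° = 8180 N/C.

E_r ≈ 8180 N/C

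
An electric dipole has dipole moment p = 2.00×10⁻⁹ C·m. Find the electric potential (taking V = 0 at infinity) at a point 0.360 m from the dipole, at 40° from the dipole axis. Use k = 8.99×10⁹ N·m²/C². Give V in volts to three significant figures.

V ≈ 106 V

The dipole potential is V = kp cosθ / r².
V = (8.99×10⁹)(2.00×10⁻⁹)·cos40° / (0.360)² = 106.3 V.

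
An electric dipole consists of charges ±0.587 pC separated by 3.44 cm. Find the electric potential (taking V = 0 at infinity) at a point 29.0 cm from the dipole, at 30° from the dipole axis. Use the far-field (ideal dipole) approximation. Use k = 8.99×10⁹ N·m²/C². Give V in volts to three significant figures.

V ≈ 0.00187 V

Dipole moment p = qd = (5.87×10⁻¹³ C)(0.0344 m) = 2.019×10⁻¹⁴ C·m.
The dipole potential is V = kp cosθ / r².
V = (8.99×10⁹)(2.019×10⁻¹⁴)·cos30° / (0.290)² = 0.001869 V.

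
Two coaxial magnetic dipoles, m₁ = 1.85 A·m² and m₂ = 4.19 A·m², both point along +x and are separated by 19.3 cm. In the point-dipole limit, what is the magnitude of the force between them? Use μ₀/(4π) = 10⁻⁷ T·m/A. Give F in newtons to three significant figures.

On-axis B of dipole 1: B = (μ₀/4π)·2m₁/r³. Force on dipole 2: F = m₂·dB/dr.
dB/dr = −(μ₀/4π)·6m₁/r⁴, so |F| = (μ₀/4π)·6m₁m₂/r⁴.
F = 6(10⁻⁷)(1.85)(4.19)/(0.193)⁴ = 0.003352 N.

F ≈ 0.00335 N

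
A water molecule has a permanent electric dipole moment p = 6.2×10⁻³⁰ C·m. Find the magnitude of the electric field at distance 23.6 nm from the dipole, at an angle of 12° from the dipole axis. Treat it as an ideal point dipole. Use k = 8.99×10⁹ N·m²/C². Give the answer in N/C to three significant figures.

E ≈ 8340 N/C

At angle θ the dipole field magnitude is E = (kp/r³)·√(1 + 3cos²θ).
kp/r³ = (8.99×10⁹)(6.20×10⁻³⁰) / (2.36×10⁻⁸)³ = 4240 N/C.
√(1 + 3cos²12°) = √(1 + 3·0.9568) = √3.8703 ≈ 1.9673.
E ≈ 4240 × 1.967 = 8342 N/C.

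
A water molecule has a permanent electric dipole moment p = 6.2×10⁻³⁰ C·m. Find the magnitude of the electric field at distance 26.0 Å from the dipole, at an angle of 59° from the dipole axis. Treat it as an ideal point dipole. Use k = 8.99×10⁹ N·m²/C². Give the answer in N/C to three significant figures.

At angle θ the dipole field magnitude is E = (kp/r³)·√(1 + 3cos²θ).
kp/r³ = (8.99×10⁹)(6.20×10⁻³⁰) / (2.60×10⁻⁹)³ = 3.171×10⁶ N/C.
√(1 + 3cos²59°) = √(1 + 3·0.2653) = √1.7958 ≈ 1.3401.
E ≈ 3.171×10⁶ × 1.340 = 4.250×10⁶ N/C.

E ≈ 4.25×10⁶ N/C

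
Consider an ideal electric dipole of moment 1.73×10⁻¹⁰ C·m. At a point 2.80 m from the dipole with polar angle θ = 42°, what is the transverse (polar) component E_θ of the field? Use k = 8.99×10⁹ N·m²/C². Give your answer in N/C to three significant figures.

E_θ ≈ 0.0474 N/C

For a dipole, E_θ = (kp sinθ)/r³.
kp/r³ = (8.99×10⁹)(1.73×10⁻¹⁰)/(2.80)³ = 0.07085 N/C.
E_θ = 0.07085·sin42° = 0.04741 N/C.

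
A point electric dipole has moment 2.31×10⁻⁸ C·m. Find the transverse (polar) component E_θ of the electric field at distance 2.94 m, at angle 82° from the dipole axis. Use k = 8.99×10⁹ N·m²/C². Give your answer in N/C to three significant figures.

E_θ ≈ 8.09 N/C

For a dipole, E_θ = (kp sinθ)/r³.
kp/r³ = (8.99×10⁹)(2.31×10⁻⁸)/(2.94)³ = 8.172 N/C.
E_θ = 8.172·sin82° = 8.092 N/C.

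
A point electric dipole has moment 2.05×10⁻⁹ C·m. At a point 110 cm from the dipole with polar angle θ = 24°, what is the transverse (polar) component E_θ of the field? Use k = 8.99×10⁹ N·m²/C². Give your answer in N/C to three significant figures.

E_θ ≈ 5.63 N/C

For a dipole, E_θ = (kp sinθ)/r³.
kp/r³ = (8.99×10⁹)(2.05×10⁻⁹)/(1.10)³ = 13.85 N/C.
E_θ = 13.85·sin24° = 5.632 N/C.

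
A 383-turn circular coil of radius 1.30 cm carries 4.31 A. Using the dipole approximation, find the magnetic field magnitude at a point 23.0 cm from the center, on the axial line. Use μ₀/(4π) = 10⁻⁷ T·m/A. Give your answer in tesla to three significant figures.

B ≈ 1.44×10⁻⁵ T

m = NIA = NIπa² = 383·(4.31)·π·(0.0130)² = 0.8764 A·m².
On axis B = (μ₀/4π)·2m/r³.
B = 2·(10⁻⁷)·(0.8764) / (0.230)³ = 1.441×10⁻⁵ T.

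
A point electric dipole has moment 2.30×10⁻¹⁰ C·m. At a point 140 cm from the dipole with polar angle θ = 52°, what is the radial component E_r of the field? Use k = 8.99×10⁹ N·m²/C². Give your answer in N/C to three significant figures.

E_r ≈ 0.928 N/C

For a dipole, E_r = (2kp cosθ)/r³.
kp/r³ = (8.99×10⁹)(2.30×10⁻¹⁰)/(1.40)³ = 0.7535 N/C.
E_r = 2·0.7535·cos52° = 0.9278 N/C.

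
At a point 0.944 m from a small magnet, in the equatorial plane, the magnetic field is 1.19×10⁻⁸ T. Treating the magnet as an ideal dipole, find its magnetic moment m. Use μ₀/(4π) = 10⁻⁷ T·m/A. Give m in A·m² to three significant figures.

m ≈ 0.100 A·m²

In the equatorial plane B = (μ₀/4π)·m/r³, so m = Br³·4π/(μ₀).
m = (1.19×10⁻⁸)·(0.944)³ / (10⁻⁷) = 0.1001 A·m².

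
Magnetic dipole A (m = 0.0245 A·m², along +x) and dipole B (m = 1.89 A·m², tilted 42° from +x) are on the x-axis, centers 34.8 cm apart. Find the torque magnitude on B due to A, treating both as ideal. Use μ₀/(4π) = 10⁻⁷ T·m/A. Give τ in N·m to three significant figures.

Dipole B is on the axis of dipole A, so B₁ there is axial: B₁ = (μ₀/4π)·2m₁/r³ along +x.
B₁ = 2(10⁻⁷)(0.0245)/(0.348)³ = 1.163×10⁻⁷ T.
τ = m₂ B₁ sinθ.
τ = (1.89)(1.163×10⁻⁷)·sin42° = 1.470×10⁻⁷ N·m.

τ ≈ 1.47×10⁻⁷ N·m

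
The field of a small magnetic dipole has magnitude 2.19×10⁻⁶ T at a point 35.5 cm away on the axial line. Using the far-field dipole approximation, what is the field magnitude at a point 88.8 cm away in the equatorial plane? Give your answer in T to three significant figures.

Dipole fields scale as 1/r³ in the far field.
The axial field is twice the equatorial field at the same r, so the geometry factor is 1/2.
B₂ = B₁ · (1/2) · (r₁/r₂)³ = 2.19×10⁻⁶ · 0.5 · (35.5/88.8)³.
(r₁/r₂)³ = (0.3998)³ = 0.06389.
B₂ ≈ 6.996×10⁻⁸ T.

B ≈ 7.00×10⁻⁸ T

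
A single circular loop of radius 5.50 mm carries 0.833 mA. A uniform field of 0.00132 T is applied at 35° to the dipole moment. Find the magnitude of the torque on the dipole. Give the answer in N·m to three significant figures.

Magnetic moment m = IA = Iπa² = (8.33×10⁻⁴)·π·(0.00550)² = 7.916×10⁻⁸ A·m².
Torque on a magnetic dipole: τ = mB sinθ.
τ = (7.916×10⁻⁸)(0.00132)·sin35° = 5.993×10⁻¹¹ N·m.

τ ≈ 5.99×10⁻¹¹ N·m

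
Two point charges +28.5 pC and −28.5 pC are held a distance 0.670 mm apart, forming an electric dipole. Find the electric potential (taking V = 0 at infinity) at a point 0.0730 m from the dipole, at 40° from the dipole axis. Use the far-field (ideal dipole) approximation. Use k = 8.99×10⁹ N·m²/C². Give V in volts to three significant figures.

V ≈ 0.0247 V

Dipole moment p = qd = (2.85×10⁻¹¹ C)(6.70×10⁻⁴ m) = 1.91×10⁻¹⁴ C·m.
The dipole potential is V = kp cosθ / r².
V = (8.99×10⁹)(1.91×10⁻¹⁴)·cos40° / (0.0730)² = 0.02468 V.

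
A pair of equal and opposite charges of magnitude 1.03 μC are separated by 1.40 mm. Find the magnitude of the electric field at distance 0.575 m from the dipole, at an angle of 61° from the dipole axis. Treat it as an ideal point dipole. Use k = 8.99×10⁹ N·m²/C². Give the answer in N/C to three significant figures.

E ≈ 89.0 N/C

Dipole moment p = qd = (1.03×10⁻⁶ C)(0.00140 m) = 1.442×10⁻⁹ C·m.
At angle θ the dipole field magnitude is E = (kp/r³)·√(1 + 3cos²θ).
kp/r³ = (8.99×10⁹)(1.442×10⁻⁹) / (0.575)³ = 68.19 N/C.
√(1 + 3cos²61°) = √(1 + 3·0.2350) = √1.7051 ≈ 1.3058.
E ≈ 68.19 × 1.306 = 89.04 N/C.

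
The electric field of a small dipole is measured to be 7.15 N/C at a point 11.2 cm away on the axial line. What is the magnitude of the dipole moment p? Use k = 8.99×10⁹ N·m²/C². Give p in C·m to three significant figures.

On axis E = 2kp/r³, so p = Er³/(2k).
p = (7.15)·(0.112)³ / (2·8.99×10⁹) = 5.587×10⁻¹³ C·m.

p ≈ 5.59×10⁻¹³ C·m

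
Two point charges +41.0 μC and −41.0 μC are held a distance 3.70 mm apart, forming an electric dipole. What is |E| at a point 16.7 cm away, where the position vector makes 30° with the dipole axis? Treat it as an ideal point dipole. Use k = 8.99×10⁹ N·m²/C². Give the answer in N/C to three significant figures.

E ≈ 5.28×10⁵ N/C

Dipole moment p = qd = (4.10×10⁻⁵ C)(0.00370 m) = 1.517×10⁻⁷ C·m.
At angle θ the dipole field magnitude is E = (kp/r³)·√(1 + 3cos²θ).
kp/r³ = (8.99×10⁹)(1.517×10⁻⁷) / (0.167)³ = 2.928×10⁵ N/C.
√(1 + 3cos²30°) = √(1 + 3·0.7500) = √3.2500 ≈ 1.8028.
E ≈ 2.928×10⁵ × 1.803 = 5.279×10⁵ N/C.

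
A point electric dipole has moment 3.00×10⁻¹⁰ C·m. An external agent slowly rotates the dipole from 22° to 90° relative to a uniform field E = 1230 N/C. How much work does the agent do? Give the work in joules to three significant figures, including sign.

W_ext = ΔU = U(θ₂) − U(θ₁) = −pE cosθ₂ − (−pE cosθ₁) = pE(cosθ₁ − cosθ₂).
W = (3.00×10⁻¹⁰)(1230)·(cos22° − cos90°) = (3.690×10⁻⁷)·(+0.9272) = 3.421×10⁻⁷ J.

W ≈ 3.42×10⁻⁷ J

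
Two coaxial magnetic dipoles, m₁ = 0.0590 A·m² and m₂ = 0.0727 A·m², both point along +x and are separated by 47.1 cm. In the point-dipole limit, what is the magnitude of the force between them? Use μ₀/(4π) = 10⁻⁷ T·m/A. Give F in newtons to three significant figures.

F ≈ 5.23×10⁻⁸ N

On-axis B of dipole 1: B = (μ₀/4π)·2m₁/r³. Force on dipole 2: F = m₂·dB/dr.
dB/dr = −(μ₀/4π)·6m₁/r⁴, so |F| = (μ₀/4π)·6m₁m₂/r⁴.
F = 6(10⁻⁷)(0.0590)(0.0727)/(0.471)⁴ = 5.229×10⁻⁸ N.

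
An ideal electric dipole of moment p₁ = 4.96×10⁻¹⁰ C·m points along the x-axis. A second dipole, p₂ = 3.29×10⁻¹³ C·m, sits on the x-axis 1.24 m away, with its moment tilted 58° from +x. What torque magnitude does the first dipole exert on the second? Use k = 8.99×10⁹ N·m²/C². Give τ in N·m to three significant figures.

The second dipole sits on the axis of the first, so the field there is axial: E₁ = 2kp₁/r³ along +x.
E₁ = 2(8.99×10⁹)(4.96×10⁻¹⁰)/(1.24)³ = 4.677 N/C.
Torque on the second dipole: τ = p₂ E₁ sinθ.
τ = (3.29×10⁻¹³)(4.677)·sin58° = 1.305×10⁻¹² N·m.

τ ≈ 1.31×10⁻¹² N·m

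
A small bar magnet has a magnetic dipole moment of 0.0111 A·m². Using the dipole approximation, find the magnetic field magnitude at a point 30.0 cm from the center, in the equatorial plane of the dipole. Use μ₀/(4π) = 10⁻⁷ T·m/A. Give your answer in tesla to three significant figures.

In the equatorial plane B = (μ₀/4π)·m/r³ (half the axial value).
B = (10⁻⁷)·(0.0111) / (0.300)³ = 4.111×10⁻⁸ T.

B ≈ 4.11×10⁻⁸ T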